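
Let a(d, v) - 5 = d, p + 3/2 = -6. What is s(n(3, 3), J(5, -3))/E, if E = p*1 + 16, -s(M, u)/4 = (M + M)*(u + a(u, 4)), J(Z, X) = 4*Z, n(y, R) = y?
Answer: -2160/17 ≈ -127.06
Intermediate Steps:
p = -15/2 (p = -3/2 - 6 = -15/2 ≈ -7.5000)
a(d, v) = 5 + d
s(M, u) = -8*M*(5 + 2*u) (s(M, u) = -4*(M + M)*(u + (5 + u)) = -4*2*M*(5 + 2*u) = -8*M*(5 + 2*u))
E = 17/2 (E = -15/2*1 + 16 = -15/2 + 16 = 17/2 ≈ 8.5000)
s(n(3, 3), J(5, -3))/E = (-8*3*(5 + 2*(4*5)))/(17/2) = -8*3*(5 + 2*20)*(2/17) = -8*3*(5 + 40)*(2/17) = -8*3*45*(2/17) = -1080*2/17 = -2160/17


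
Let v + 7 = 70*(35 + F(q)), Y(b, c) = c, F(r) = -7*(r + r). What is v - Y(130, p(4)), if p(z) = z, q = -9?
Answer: 11259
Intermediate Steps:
F(r) = -14*r
v = 11263 (v = -7 + 70*(35 - 14*(-9)) = -7 + 70*(35 + 126) = -7 + 70*161 = -7 + 11270 = 11263)
v - Y(130, p(4)) = 11263 - 1*4 = 11263 - 4 = 11259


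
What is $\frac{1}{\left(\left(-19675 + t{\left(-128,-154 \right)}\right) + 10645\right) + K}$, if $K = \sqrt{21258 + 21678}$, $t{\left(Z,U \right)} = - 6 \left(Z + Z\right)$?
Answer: $- \frac{1249}{9352850} - \frac{\sqrt{10734}}{28058550} \approx -0.00013723$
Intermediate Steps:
$t{\left(Z,U \right)} = - 12 Z$ ($t{\left(Z,U \right)} = - 6 \cdot 2 Z = - 12 Z$)
$K = 2 \sqrt{10734}$ ($K = \sqrt{42936} = 2 \sqrt{10734} \approx 207.21$)
$\frac{1}{\left(\left(-19675 + t{\left(-128,-154 \right)}\right) + 10645\right) + K} = \frac{1}{\left(\left(-19675 - -1536\right) + 10645\right) + 2 \sqrt{10734}} = \frac{1}{\left(\left(-19675 + 1536\right) + 10645\right) + 2 \sqrt{10734}} = \frac{1}{\left(-18139 + 10645\right) + 2 \sqrt{10734}} = \frac{1}{-7494 + 2 \sqrt{10734}}$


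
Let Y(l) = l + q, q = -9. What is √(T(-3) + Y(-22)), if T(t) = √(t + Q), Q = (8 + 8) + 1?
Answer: √(-31 + √14) ≈ 5.221*I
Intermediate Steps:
Q = 17 (Q = 16 + 1 = 17)
T(t) = √(17 + t) (T(t) = √(t + 17) = √(17 + t))
Y(l) = -9 + l (Y(l) = l - 9 = -9 + l)
√(T(-3) + Y(-22)) = √(√(17 - 3) + (-9 - 22)) = √(√14 - 31) = √(-31 + √14)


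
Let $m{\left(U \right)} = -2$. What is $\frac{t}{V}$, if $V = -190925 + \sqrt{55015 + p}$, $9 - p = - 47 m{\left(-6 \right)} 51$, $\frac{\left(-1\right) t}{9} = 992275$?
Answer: $\frac{37890020875}{810051231} + \frac{198455 \sqrt{50230}}{810051231} \approx 46.83$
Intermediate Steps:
$t = -8930475$ ($t = \left(-9\right) 992275 = -8930475$)
$p = -4785$ ($p = 9 - \left(-47\right) \left(-2\right) 51 = 9 - 94 \cdot 51 = 9 - 4794 = -4785$)
$V = -190925 + \sqrt{50230}$ ($V = -190925 + \sqrt{55015 - 4785} = -190925 + \sqrt{50230} \approx -1.907 \cdot 10^{5}$)
$\frac{t}{V} = - \frac{8930475}{-190925 + \sqrt{50230}}$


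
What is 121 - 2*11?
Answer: 99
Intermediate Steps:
121 - 2*11 = 121 - 1*22 = 121 - 22 = 99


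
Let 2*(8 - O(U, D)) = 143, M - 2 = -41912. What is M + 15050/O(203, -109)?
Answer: -5352670/127 ≈ -42147.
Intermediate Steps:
M = -41910 (M = 2 - 41912 = -41910)
O(U, D) = -127/2 (O(U, D) = 8 - ½*143 = 8 - 143/2 = -127/2)
M + 15050/O(203, -109) = -41910 + 15050/(-127/2) = -41910 + 15050*(-2/127) = -41910 - 30100/127 = -5352670/127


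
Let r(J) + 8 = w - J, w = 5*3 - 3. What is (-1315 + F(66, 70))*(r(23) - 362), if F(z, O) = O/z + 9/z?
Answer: 11012297/22 ≈ 5.0056e+5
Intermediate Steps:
w = 12 (w = 15 - 3 = 12)
F(z, O) = 9/z + O/z
r(J) = 4 - J (r(J) = -8 + (12 - J) = 4 - J)
(-1315 + F(66, 70))*(r(23) - 362) = (-1315 + (9 + 70)/66)*((4 - 1*23) - 362) = (-1315 + (1/66)*79)*((4 - 23) - 362) = (-1315 + 79/66)*(-19 - 362) = -86711/66*(-381) = 11012297/22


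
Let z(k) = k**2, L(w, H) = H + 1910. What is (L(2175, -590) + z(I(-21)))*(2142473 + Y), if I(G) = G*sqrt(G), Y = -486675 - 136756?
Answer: -12062712522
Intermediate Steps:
L(w, H) = 1910 + H
Y = -623431
I(G) = G**(3/2)
(L(2175, -590) + z(I(-21)))*(2142473 + Y) = ((1910 - 590) + ((-21)**(3/2))**2)*(2142473 - 623431) = (1320 + (-21*I*sqrt(21))**2)*1519042 = (1320 - 9261)*1519042 = -7941*1519042 = -12062712522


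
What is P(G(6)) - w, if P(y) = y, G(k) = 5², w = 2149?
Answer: -2124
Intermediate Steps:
G(k) = 25
P(G(6)) - w = 25 - 1*2149 = 25 - 2149 = -2124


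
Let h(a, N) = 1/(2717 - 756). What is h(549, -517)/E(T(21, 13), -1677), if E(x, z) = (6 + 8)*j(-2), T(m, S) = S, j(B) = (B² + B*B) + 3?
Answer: 1/301994 ≈ 3.3113e-6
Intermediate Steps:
j(B) = 3 + 2*B² (j(B) = (B² + B²) + 3 = 2*B² + 3 = 3 + 2*B²)
E(x, z) = 154 (E(x, z) = (6 + 8)*(3 + 2*(-2)²) = 14*(3 + 2*4) = 14*(3 + 8) = 14*11 = 154)
h(a, N) = 1/1961
h(549, -517)/E(T(21, 13), -1677) = (1/1961)/154 = (1/1961)*(1/154) = 1/301994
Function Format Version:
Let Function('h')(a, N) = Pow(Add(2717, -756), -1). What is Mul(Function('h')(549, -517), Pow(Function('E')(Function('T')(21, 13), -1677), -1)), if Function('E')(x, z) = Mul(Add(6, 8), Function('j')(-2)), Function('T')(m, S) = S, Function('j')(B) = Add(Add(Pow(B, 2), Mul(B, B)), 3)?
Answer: Rational(1, 301994) ≈ 3.3113e-6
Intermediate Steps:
Function('j')(B) = Add(3, Mul(2, Pow(B, 2))) (Function('j')(B) = Add(Add(Pow(B, 2), Pow(B, 2)), 3) = Add(Mul(2, Pow(B, 2)), 3) = Add(3, Mul(2, Pow(B, 2))))
Function('E')(x, z) = 154 (Function('E')(x, z) = Mul(Add(6, 8), Add(3, Mul(2, Pow(-2, 2)))) = Mul(14, Add(3, Mul(2, 4))) = Mul(14, Add(3, 8)) = Mul(14, 11) = 154)
Function('h')(a, N) = Rational(1, 1961) (Function('h')(a, N) = Pow(1961, -1) = Rational(1, 1961))
Mul(Function('h')(549, -517), Pow(Function('E')(Function('T')(21, 13), -1677), -1)) = Mul(Rational(1, 1961), Pow(154, -1)) = Mul(Rational(1, 1961), Rational(1, 154)) = Rational(1, 301994)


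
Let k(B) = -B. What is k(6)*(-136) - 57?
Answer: 759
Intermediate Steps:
k(6)*(-136) - 57 = -1*6*(-136) - 57 = -6*(-136) - 57 = 816 - 57 = 759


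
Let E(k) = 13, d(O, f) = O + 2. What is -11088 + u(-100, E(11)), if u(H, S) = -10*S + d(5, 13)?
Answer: -11211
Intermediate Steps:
d(O, f) = 2 + O
u(H, S) = 7 - 10*S (u(H, S) = -10*S + (2 + 5) = -10*S + 7 = 7 - 10*S)
-11088 + u(-100, E(11)) = -11088 + (7 - 10*13) = -11088 + (7 - 130) = -11088 - 123 = -11211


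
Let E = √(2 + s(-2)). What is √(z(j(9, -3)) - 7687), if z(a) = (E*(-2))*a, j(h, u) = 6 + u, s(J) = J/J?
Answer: √(-7687 - 6*√3) ≈ 87.735*I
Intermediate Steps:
s(J) = 1
E = √3 (E = √(2 + 1) = √3 ≈ 1.7320)
z(a) = -2*a*√3 (z(a) = (√3*(-2))*a = (-2*√3)*a = -2*a*√3)
√(z(j(9, -3)) - 7687) = √(-2*(6 - 3)*√3 - 7687) = √(-2*3*√3 - 7687) = √(-6*√3 - 7687) = √(-7687 - 6*√3)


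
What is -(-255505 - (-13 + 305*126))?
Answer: 293922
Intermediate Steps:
-(-255505 - (-13 + 305*126)) = -(-255505 - (-13 + 38430)) = -(-255505 - 1*38417) = -(-255505 - 38417) = -1*(-293922) = 293922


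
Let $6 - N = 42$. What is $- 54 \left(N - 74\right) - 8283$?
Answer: $-2343$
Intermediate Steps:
$N = -36$ ($N = 6 - 42 = -36$)
$- 54 \left(N - 74\right) - 8283 = - 54 \left(-36 - 74\right) - 8283 = \left(-54\right) \left(-110\right) - 8283 = 5940 - 8283 = -2343$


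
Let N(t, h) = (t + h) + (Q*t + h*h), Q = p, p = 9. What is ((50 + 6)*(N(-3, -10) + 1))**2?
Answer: 11669056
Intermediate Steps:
Q = 9
N(t, h) = h + h**2 + 10*t (N(t, h) = (t + h) + (9*t + h*h) = (h + t) + (9*t + h**2) = (h + t) + (h**2 + 9*t) = h + h**2 + 10*t)
((50 + 6)*(N(-3, -10) + 1))**2 = ((50 + 6)*((-10 + (-10)**2 + 10*(-3)) + 1))**2 = (56*((-10 + 100 - 30) + 1))**2 = (56*(60 + 1))**2 = (56*61)**2 = 3416**2 = 11669056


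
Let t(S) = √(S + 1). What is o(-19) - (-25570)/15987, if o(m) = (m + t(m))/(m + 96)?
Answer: 1665137/1230999 + 3*I*√2/77 ≈ 1.3527 + 0.055099*I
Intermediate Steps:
t(S) = √(1 + S)
o(m) = (m + √(1 + m))/(96 + m) (o(m) = (m + √(1 + m))/(m + 96) = (m + √(1 + m))/(96 + m))
o(-19) - (-25570)/15987 = (-19 + √(1 - 19))/(96 - 19) - (-25570)/15987 = (-19 + √(-18))/77 - (-25570)/15987 = (-19 + 3*I*√2)/77 - 1*(-25570/15987) = (-19/77 + 3*I*√2/77) + 25570/15987 = 1665137/1230999 + 3*I*√2/77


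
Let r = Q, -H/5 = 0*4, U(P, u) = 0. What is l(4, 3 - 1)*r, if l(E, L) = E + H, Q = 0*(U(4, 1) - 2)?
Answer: 0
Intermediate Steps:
H = 0 (H = -0*4 = -5*0 = 0)
Q = 0 (Q = 0*(0 - 2) = 0*(-2) = 0)
l(E, L) = E (l(E, L) = E + 0 = E)
r = 0
l(4, 3 - 1)*r = 4*0 = 0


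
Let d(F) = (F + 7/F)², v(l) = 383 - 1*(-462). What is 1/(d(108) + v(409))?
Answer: 11664/146068321 ≈ 7.9853e-5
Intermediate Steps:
v(l) = 845 (v(l) = 383 + 462 = 845)
1/(d(108) + v(409)) = 1/((7 + 108²)²/108² + 845) = 1/((7 + 11664)²/11664 + 845) = 1/((1/11664)*11671² + 845) = 1/((1/11664)*136212241 + 845) = 1/(136212241/11664 + 845) = 1/(146068321/11664) = 11664/146068321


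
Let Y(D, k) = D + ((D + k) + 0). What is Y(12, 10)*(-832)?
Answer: -28288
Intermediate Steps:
Y(D, k) = k + 2*D (Y(D, k) = D + (D + k) = k + 2*D)
Y(12, 10)*(-832) = (10 + 2*12)*(-832) = (10 + 24)*(-832) = 34*(-832) = -28288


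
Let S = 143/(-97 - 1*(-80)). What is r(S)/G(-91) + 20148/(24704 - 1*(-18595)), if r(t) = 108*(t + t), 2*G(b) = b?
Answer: 4081460/101031 ≈ 40.398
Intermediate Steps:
G(b) = b/2
S = -143/17 (S = 143/(-97 + 80) = 143/(-17) = 143*(-1/17) = -143/17 ≈ -8.4118)
r(t) = 216*t (r(t) = 108*(2*t) = 216*t)
r(S)/G(-91) + 20148/(24704 - 1*(-18595)) = (216*(-143/17))/(((½)*(-91))) + 20148/(24704 - 1*(-18595)) = -30888/(17*(-91/2)) + 20148/(24704 + 18595) = -30888/17*(-2/91) + 20148/43299 = 4752/119 + 20148*(1/43299) = 4752/119 + 6716/14433 = 4081460/101031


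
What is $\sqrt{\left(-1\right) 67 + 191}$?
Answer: $2 \sqrt{31} \approx 11.136$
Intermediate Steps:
$\sqrt{\left(-1\right) 67 + 191} = \sqrt{-67 + 191} = \sqrt{124} = 2 \sqrt{31}$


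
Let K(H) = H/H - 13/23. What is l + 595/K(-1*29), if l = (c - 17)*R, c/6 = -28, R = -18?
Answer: 9397/2 ≈ 4698.5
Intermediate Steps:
c = -168 (c = 6*(-28) = -168)
K(H) = 10/23 (K(H) = 1 - 13*1/23 = 1 - 13/23 = 10/23)
l = 3330 (l = (-168 - 17)*(-18) = -185*(-18) = 3330)
l + 595/K(-1*29) = 3330 + 595/(10/23) = 3330 + 595*(23/10) = 3330 + 2737/2 = 9397/2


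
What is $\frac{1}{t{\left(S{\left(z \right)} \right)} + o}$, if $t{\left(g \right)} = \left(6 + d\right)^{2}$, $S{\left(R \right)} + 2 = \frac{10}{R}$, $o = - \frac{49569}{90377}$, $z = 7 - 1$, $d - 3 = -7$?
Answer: $\frac{90377}{311939} \approx 0.28973$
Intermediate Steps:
$d = -4$ ($d = 3 - 7 = -4$)
$z = 6$ ($z = 7 - 1 = 6$)
$o = - \frac{49569}{90377}$ ($o = \left(-49569\right) \frac{1}{90377} = - \frac{49569}{90377} \approx -0.54847$)
$S{\left(R \right)} = -2 + \frac{10}{R}$
$t{\left(g \right)} = 4$ ($t{\left(g \right)} = \left(6 - 4\right)^{2} = 2^{2} = 4$)
$\frac{1}{t{\left(S{\left(z \right)} \right)} + o} = \frac{1}{4 - \frac{49569}{90377}} = \frac{1}{\frac{311939}{90377}} = \frac{90377}{311939}$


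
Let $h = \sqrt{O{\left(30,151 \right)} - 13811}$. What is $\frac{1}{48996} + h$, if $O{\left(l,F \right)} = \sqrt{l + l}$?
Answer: $\frac{1}{48996} + \sqrt{-13811 + 2 \sqrt{15}} \approx 2.041 \cdot 10^{-5} + 117.49 i$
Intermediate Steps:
$O{\left(l,F \right)} = \sqrt{2} \sqrt{l}$ ($O{\left(l,F \right)} = \sqrt{2 l} = \sqrt{2} \sqrt{l}$)
$h = \sqrt{-13811 + 2 \sqrt{15}}$ ($h = \sqrt{\sqrt{2} \sqrt{30} - 13811} = \sqrt{2 \sqrt{15} - 13811} = \sqrt{-13811 + 2 \sqrt{15}} \approx 117.49 i$)
$\frac{1}{48996} + h = \frac{1}{48996} + \sqrt{-13811 + 2 \sqrt{15}}$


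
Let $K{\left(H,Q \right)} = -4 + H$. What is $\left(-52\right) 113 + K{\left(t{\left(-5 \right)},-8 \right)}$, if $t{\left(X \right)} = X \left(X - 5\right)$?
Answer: $-5830$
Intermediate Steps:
$t{\left(X \right)} = X \left(-5 + X\right)$
$\left(-52\right) 113 + K{\left(t{\left(-5 \right)},-8 \right)} = \left(-52\right) 113 - \left(4 + 5 \left(-5 - 5\right)\right) = -5876 - -46 = -5876 + \left(-4 + 50\right) = -5876 + 46 = -5830$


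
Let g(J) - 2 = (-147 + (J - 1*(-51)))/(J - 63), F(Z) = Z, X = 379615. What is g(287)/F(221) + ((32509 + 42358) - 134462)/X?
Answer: -541523379/3758492192 ≈ -0.14408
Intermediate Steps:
g(J) = 2 + (-96 + J)/(-63 + J) (g(J) = 2 + (-147 + (J - 1*(-51)))/(J - 63) = 2 + (-147 + (J + 51))/(-63 + J) = 2 + (-147 + (51 + J))/(-63 + J) = 2 + (-96 + J)/(-63 + J))
g(287)/F(221) + ((32509 + 42358) - 134462)/X = (3*(-74 + 287)/(-63 + 287))/221 + ((32509 + 42358) - 134462)/379615 = (3*213/224)*(1/221) + (74867 - 134462)*(1/379615) = (3*(1/224)*213)*(1/221) - 59595*1/379615 = (639/224)*(1/221) - 11919/75923 = 639/49504 - 11919/75923 = -541523379/3758492192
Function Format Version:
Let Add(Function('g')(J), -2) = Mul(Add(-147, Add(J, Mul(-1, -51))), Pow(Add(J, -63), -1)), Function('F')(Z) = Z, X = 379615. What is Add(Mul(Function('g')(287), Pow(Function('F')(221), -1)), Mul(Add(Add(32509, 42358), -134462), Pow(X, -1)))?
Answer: Rational(-541523379, 3758492192) ≈ -0.14408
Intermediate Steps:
Function('g')(J) = Add(2, Mul(Pow(Add(-63, J), -1), Add(-96, J))) (Function('g')(J) = Add(2, Mul(Add(-147, Add(J, Mul(-1, -51))), Pow(Add(J, -63), -1))) = Add(2, Mul(Add(-147, Add(J, 51)), Pow(Add(-63, J), -1))) = Add(2, Mul(Add(-147, Add(51, J)), Pow(Add(-63, J), -1))) = Add(2, Mul(Add(-96, J), Pow(Add(-63, J), -1))) = Add(2, Mul(Pow(Add(-63, J), -1), Add(-96, J))))
Add(Mul(Function('g')(287), Pow(Function('F')(221), -1)), Mul(Add(Add(32509, 42358), -134462), Pow(X, -1))) = Add(Mul(Mul(3, Pow(Add(-63, 287), -1), Add(-74, 287)), Pow(221, -1)), Mul(Add(Add(32509, 42358), -134462), Pow(379615, -1))) = Add(Mul(Mul(3, Pow(224, -1), 213), Rational(1, 221)), Mul(Add(74867, -134462), Rational(1, 379615))) = Add(Mul(Mul(3, Rational(1, 224), 213), Rational(1, 221)), Mul(-59595, Rational(1, 379615))) = Add(Mul(Rational(639, 224), Rational(1, 221)), Rational(-11919, 75923)) = Add(Rational(639, 49504), Rational(-11919, 75923)) = Rational(-541523379, 3758492192)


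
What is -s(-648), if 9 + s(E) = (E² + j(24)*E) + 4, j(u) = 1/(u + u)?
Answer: -839771/2 ≈ -4.1989e+5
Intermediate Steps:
j(u) = 1/(2*u)
s(E) = -5 + E² + E/48 (s(E) = -9 + ((E² + ((½)/24)*E) + 4) = -9 + ((E² + ((½)*(1/24))*E) + 4) = -9 + ((E² + E/48) + 4) = -9 + (4 + E² + E/48) = -5 + E² + E/48)
-s(-648) = -(-5 + (-648)² + (1/48)*(-648)) = -(-5 + 419904 - 27/2) = -1*839771/2 = -839771/2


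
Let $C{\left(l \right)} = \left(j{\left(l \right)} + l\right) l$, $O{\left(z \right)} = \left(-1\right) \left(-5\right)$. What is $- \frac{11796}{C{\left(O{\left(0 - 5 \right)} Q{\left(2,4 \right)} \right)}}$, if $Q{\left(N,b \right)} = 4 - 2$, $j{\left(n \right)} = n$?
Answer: $- \frac{2949}{50} \approx -58.98$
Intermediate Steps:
$O{\left(z \right)} = 5$
$Q{\left(N,b \right)} = 2$
$C{\left(l \right)} = 2 l^{2}$ ($C{\left(l \right)} = \left(l + l\right) l = 2 l l = 2 l^{2}$)
$- \frac{11796}{C{\left(O{\left(0 - 5 \right)} Q{\left(2,4 \right)} \right)}} = - \frac{11796}{2 \left(5 \cdot 2\right)^{2}} = - \frac{11796}{2 \cdot 10^{2}} = - \frac{11796}{2 \cdot 100} = - \frac{11796}{200} = \left(-11796\right) \frac{1}{200} = - \frac{2949}{50}$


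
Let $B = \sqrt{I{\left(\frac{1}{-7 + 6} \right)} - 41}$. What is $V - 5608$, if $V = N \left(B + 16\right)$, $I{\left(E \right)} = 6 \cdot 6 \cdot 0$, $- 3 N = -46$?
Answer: $- \frac{16088}{3} + \frac{46 i \sqrt{41}}{3} \approx -5362.7 + 98.181 i$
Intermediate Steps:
$N = \frac{46}{3}$ ($N = \left(- \frac{1}{3}\right) \left(-46\right) = \frac{46}{3} \approx 15.333$)
$I{\left(E \right)} = 0$ ($I{\left(E \right)} = 36 \cdot 0 = 0$)
$B = i \sqrt{41}$ ($B = \sqrt{0 - 41} = \sqrt{-41} = i \sqrt{41} \approx 6.4031 i$)
$V = \frac{736}{3} + \frac{46 i \sqrt{41}}{3}$ ($V = \frac{46 \left(i \sqrt{41} + 16\right)}{3} = \frac{46 \left(16 + i \sqrt{41}\right)}{3} = \frac{736}{3} + \frac{46 i \sqrt{41}}{3} \approx 245.33 + 98.181 i$)
$V - 5608 = \left(\frac{736}{3} + \frac{46 i \sqrt{41}}{3}\right) - 5608 = - \frac{16088}{3} + \frac{46 i \sqrt{41}}{3}$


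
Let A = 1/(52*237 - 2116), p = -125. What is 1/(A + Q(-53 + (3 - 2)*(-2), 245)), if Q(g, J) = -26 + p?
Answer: -10208/1541407 ≈ -0.0066225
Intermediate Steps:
Q(g, J) = -151 (Q(g, J) = -26 - 125 = -151)
A = 1/10208 (A = 1/(12324 - 2116) = 1/10208 ≈ 9.7962e-5)
1/(A + Q(-53 + (3 - 2)*(-2), 245)) = 1/(1/10208 - 151) = 1/(-1541407/10208) = -10208/1541407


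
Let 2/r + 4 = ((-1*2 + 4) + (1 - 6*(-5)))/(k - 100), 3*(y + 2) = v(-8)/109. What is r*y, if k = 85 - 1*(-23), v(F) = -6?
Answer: -3520/109 ≈ -32.294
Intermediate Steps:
k = 108 (k = 85 + 23 = 108)
y = -220/109 (y = -2 + (-6/109)/3 = -2 + (-6*1/109)/3 = -2 + (1/3)*(-6/109) = -2 - 2/109 = -220/109 ≈ -2.0183)
r = 16 (r = 2/(-4 + ((-1*2 + 4) + (1 - 6*(-5)))/(108 - 100)) = 2/(-4 + ((-2 + 4) + (1 + 30))/8) = 2/(-4 + (2 + 31)*(1/8)) = 2/(-4 + 33*(1/8)) = 2/(-4 + 33/8) = 2/(1/8) = 2*8 = 16)
r*y = 16*(-220/109) = -3520/109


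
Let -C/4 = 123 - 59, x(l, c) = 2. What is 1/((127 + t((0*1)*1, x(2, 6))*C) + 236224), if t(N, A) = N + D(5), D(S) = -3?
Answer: 1/237119 ≈ 4.2173e-6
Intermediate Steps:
t(N, A) = -3 + N (t(N, A) = N - 3 = -3 + N)
C = -256 (C = -4*(123 - 59) = -4*64 = -256)
1/((127 + t((0*1)*1, x(2, 6))*C) + 236224) = 1/((127 + (-3 + (0*1)*1)*(-256)) + 236224) = 1/((127 + (-3 + 0*1)*(-256)) + 236224) = 1/((127 + (-3 + 0)*(-256)) + 236224) = 1/((127 - 3*(-256)) + 236224) = 1/((127 + 768) + 236224) = 1/(895 + 236224) = 1/237119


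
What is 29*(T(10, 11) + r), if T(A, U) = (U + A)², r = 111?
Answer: 16008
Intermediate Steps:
T(A, U) = (A + U)²
29*(T(10, 11) + r) = 29*((10 + 11)² + 111) = 29*(21² + 111) = 29*(441 + 111) = 29*552 = 16008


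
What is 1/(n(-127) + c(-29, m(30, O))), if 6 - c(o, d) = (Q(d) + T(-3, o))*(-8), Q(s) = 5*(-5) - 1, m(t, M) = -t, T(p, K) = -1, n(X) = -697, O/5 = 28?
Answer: -1/907 ≈ -0.0011025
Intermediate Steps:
O = 140 (O = 5*28 = 140)
Q(s) = -26 (Q(s) = -25 - 1 = -26)
c(o, d) = -210 (c(o, d) = 6 - (-26 - 1)*(-8) = 6 - (-27)*(-8) = 6 - 1*216 = 6 - 216 = -210)
1/(n(-127) + c(-29, m(30, O))) = 1/(-697 - 210) = 1/(-907) = -1/907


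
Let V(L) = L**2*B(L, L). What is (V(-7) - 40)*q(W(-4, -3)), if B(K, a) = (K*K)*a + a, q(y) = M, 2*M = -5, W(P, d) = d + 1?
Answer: 42975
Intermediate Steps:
W(P, d) = 1 + d
M = -5/2 (M = (1/2)*(-5) = -5/2 ≈ -2.5000)
q(y) = -5/2
B(K, a) = a + a*K**2 (B(K, a) = K**2*a + a = a*K**2 + a = a + a*K**2)
V(L) = L**3*(1 + L**2) (V(L) = L**2*(L*(1 + L**2)) = L**3*(1 + L**2))
(V(-7) - 40)*q(W(-4, -3)) = (((-7)**3 + (-7)**5) - 40)*(-5/2) = ((-343 - 16807) - 40)*(-5/2) = (-17150 - 40)*(-5/2) = -17190*(-5/2) = 42975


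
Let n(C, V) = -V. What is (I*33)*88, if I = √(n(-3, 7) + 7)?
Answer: 0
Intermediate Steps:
I = 0 (I = √(-1*7 + 7) = √(-7 + 7) = √0 = 0)
(I*33)*88 = (0*33)*88 = 0*88 = 0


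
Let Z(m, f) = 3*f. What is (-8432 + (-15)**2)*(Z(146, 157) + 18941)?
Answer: -159314284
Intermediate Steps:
(-8432 + (-15)**2)*(Z(146, 157) + 18941) = (-8432 + (-15)**2)*(3*157 + 18941) = (-8432 + 225)*(471 + 18941) = -8207*19412 = -159314284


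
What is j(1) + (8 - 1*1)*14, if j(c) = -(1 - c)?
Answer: 98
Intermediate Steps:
j(c) = -1 + c
j(1) + (8 - 1*1)*14 = (-1 + 1) + (8 - 1*1)*14 = 0 + (8 - 1)*14 = 0 + 7*14 = 0 + 98 = 98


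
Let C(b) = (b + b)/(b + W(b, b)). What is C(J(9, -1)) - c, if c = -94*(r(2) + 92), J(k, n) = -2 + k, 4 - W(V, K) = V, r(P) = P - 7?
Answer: 16363/2 ≈ 8181.5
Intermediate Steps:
r(P) = -7 + P
W(V, K) = 4 - V
C(b) = b/2 (C(b) = (b + b)/(b + (4 - b)) = (2*b)/4 = (2*b)*(¼) = b/2)
c = -8178 (c = -94*((-7 + 2) + 92) = -94*(-5 + 92) = -94*87 = -8178)
C(J(9, -1)) - c = (-2 + 9)/2 - 1*(-8178) = (½)*7 + 8178 = 7/2 + 8178 = 16363/2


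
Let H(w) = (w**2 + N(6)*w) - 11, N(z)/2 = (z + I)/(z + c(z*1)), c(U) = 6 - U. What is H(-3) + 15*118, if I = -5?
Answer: 1767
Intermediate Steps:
N(z) = -5/3 + z/3 (N(z) = 2*((z - 5)/(z + (6 - z))) = 2*((-5 + z)/(z + (6 - z))) = 2*((-5 + z)/6) = 2*((-5 + z)*(1/6)) = 2*(-5/6 + z/6) = -5/3 + z/3)
H(w) = -11 + w**2 + w/3 (H(w) = (w**2 + (-5/3 + (1/3)*6)*w) - 11 = (w**2 + (-5/3 + 2)*w) - 11 = (w**2 + w/3) - 11 = -11 + w**2 + w/3)
H(-3) + 15*118 = (-11 + (-3)**2 + (1/3)*(-3)) + 15*118 = (-11 + 9 - 1) + 1770 = -3 + 1770 = 1767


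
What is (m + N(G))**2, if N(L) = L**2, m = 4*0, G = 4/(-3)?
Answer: 256/81 ≈ 3.1605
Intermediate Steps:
G = -4/3 (G = 4*(-1/3) = -4/3 ≈ -1.3333)
m = 0
(m + N(G))**2 = (0 + (-4/3)**2)**2 = (0 + 16/9)**2 = (16/9)**2 = 256/81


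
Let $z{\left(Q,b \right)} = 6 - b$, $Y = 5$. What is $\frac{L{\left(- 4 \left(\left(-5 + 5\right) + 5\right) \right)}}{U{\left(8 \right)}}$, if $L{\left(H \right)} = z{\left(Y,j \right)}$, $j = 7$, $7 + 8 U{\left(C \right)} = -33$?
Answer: $\frac{1}{5} \approx 0.2$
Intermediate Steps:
$U{\left(C \right)} = -5$ ($U{\left(C \right)} = - \frac{7}{8} + \frac{1}{8} \left(-33\right) = - \frac{7}{8} - \frac{33}{8} = -5$)
$L{\left(H \right)} = -1$ ($L{\left(H \right)} = 6 - 7 = -1$)
$\frac{L{\left(- 4 \left(\left(-5 + 5\right) + 5\right) \right)}}{U{\left(8 \right)}} = - \frac{1}{-5} = \left(-1\right) \left(- \frac{1}{5}\right) = \frac{1}{5}$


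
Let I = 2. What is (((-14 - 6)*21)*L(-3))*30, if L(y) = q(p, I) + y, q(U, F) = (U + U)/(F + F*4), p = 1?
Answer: 35280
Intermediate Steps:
q(U, F) = 2*U/(5*F) (q(U, F) = (2*U)/(F + 4*F) = (2*U)/((5*F)) = (2*U)*(1/(5*F)) = 2*U/(5*F))
L(y) = 1/5 + y (L(y) = (2/5)*1/2 + y = (2/5)*1*(1/2) + y = 1/5 + y)
(((-14 - 6)*21)*L(-3))*30 = (((-14 - 6)*21)*(1/5 - 3))*30 = (-20*21*(-14/5))*30 = -420*(-14/5)*30 = 1176*30 = 35280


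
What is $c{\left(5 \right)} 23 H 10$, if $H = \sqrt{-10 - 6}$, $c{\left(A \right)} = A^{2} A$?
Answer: $115000 i \approx 1.15 \cdot 10^{5} i$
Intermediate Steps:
$c{\left(A \right)} = A^{3}$
$H = 4 i$ ($H = \sqrt{-16} = 4 i \approx 4.0 i$)
$c{\left(5 \right)} 23 H 10 = 5^{3} \cdot 23 \cdot 4 i 10 = 125 \cdot 92 i 10 = 125 \cdot 920 i = 115000 i$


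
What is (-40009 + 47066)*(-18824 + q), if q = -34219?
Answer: -374324451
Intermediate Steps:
(-40009 + 47066)*(-18824 + q) = (-40009 + 47066)*(-18824 - 34219) = 7057*(-53043) = -374324451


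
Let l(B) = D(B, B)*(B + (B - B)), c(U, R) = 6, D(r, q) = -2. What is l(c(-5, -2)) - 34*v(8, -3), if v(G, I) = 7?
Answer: -250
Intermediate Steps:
l(B) = -2*B (l(B) = -2*(B + (B - B)) = -2*(B + 0) = -2*B)
l(c(-5, -2)) - 34*v(8, -3) = -2*6 - 34*7 = -12 - 238 = -250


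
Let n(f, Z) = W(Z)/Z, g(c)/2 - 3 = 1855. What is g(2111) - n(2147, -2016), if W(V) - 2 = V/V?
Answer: 2497153/672 ≈ 3716.0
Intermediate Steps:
g(c) = 3716 (g(c) = 6 + 2*1855 = 6 + 3710 = 3716)
W(V) = 3 (W(V) = 2 + V/V = 2 + 1 = 3)
n(f, Z) = 3/Z
g(2111) - n(2147, -2016) = 3716 - 3/(-2016) = 3716 - 3*(-1)/2016 = 3716 - 1*(-1/672) = 3716 + 1/672 = 2497153/672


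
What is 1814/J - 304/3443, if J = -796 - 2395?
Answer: -7215666/10986613 ≈ -0.65677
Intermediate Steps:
J = -3191
1814/J - 304/3443 = 1814/(-3191) - 304/3443 = 1814*(-1/3191) - 304*1/3443 = -1814/3191 - 304/3443 = -7215666/10986613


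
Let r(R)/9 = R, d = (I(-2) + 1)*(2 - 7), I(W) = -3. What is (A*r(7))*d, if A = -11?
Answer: -6930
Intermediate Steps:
d = 10 (d = (-3 + 1)*(2 - 7) = -2*(-5) = 10)
r(R) = 9*R
(A*r(7))*d = -99*7*10 = -11*63*10 = -693*10 = -6930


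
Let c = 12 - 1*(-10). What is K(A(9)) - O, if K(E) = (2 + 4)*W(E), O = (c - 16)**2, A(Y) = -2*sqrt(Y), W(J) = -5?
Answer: -66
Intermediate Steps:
c = 22 (c = 12 + 10 = 22)
O = 36 (O = (22 - 16)**2 = 6**2 = 36)
K(E) = -30 (K(E) = (2 + 4)*(-5) = 6*(-5) = -30)
K(A(9)) - O = -30 - 1*36 = -30 - 36 = -66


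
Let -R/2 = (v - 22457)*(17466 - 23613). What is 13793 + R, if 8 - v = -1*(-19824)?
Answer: -519690469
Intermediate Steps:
v = -19816 (v = 8 - (-1)*(-19824) = 8 - 1*19824 = 8 - 19824 = -19816)
R = -519704262 (R = -2*(-19816 - 22457)*(17466 - 23613) = -(-84546)*(-6147) = -2*259852131 = -519704262)
13793 + R = 13793 - 519704262 = -519690469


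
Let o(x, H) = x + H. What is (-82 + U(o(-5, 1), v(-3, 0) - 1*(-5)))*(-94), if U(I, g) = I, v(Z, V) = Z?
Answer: 8084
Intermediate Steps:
o(x, H) = H + x
(-82 + U(o(-5, 1), v(-3, 0) - 1*(-5)))*(-94) = (-82 + (1 - 5))*(-94) = (-82 - 4)*(-94) = -86*(-94) = 8084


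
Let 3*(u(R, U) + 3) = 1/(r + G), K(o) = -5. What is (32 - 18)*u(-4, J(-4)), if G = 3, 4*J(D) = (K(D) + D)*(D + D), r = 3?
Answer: -371/9 ≈ -41.222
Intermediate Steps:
J(D) = D*(-5 + D)/2 (J(D) = ((-5 + D)*(D + D))/4 = ((-5 + D)*(2*D))/4 = (2*D*(-5 + D))/4 = D*(-5 + D)/2)
u(R, U) = -53/18 (u(R, U) = -3 + 1/(3*(3 + 3)) = -3 + (1/3)/6 = -3 + (1/3)*(1/6) = -3 + 1/18 = -53/18)
(32 - 18)*u(-4, J(-4)) = (32 - 18)*(-53/18) = 14*(-53/18) = -371/9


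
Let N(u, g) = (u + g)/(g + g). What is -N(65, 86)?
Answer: -151/172 ≈ -0.87791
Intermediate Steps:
N(u, g) = (g + u)/(2*g) (N(u, g) = (g + u)/((2*g)) = (g + u)*(1/(2*g)) = (g + u)/(2*g))
-N(65, 86) = -(86 + 65)/(2*86) = -151/(2*86) = -1*151/172 = -151/172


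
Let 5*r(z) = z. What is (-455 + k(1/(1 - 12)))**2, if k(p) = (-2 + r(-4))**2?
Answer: 124970041/625 ≈ 1.9995e+5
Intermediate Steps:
r(z) = z/5
k(p) = 196/25 (k(p) = (-2 + (1/5)*(-4))**2 = (-2 - 4/5)**2 = (-14/5)**2 = 196/25)
(-455 + k(1/(1 - 12)))**2 = (-455 + 196/25)**2 = (-11179/25)**2 = 124970041/625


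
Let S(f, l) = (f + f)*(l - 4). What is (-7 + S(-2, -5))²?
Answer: 841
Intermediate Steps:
S(f, l) = 2*f*(-4 + l) (S(f, l) = (2*f)*(-4 + l) = 2*f*(-4 + l))
(-7 + S(-2, -5))² = (-7 + 2*(-2)*(-4 - 5))² = (-7 + 2*(-2)*(-9))² = (-7 + 36)² = 29² = 841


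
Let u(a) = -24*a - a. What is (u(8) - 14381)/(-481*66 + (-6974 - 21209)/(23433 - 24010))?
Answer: 8413237/18289259 ≈ 0.46001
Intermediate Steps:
u(a) = -25*a
(u(8) - 14381)/(-481*66 + (-6974 - 21209)/(23433 - 24010)) = (-25*8 - 14381)/(-481*66 + (-6974 - 21209)/(23433 - 24010)) = (-200 - 14381)/(-31746 - 28183/(-577)) = -14581/(-31746 - 28183*(-1/577)) = -14581/(-31746 + 28183/577) = -14581/(-18289259/577) = -14581*(-577/18289259) = 8413237/18289259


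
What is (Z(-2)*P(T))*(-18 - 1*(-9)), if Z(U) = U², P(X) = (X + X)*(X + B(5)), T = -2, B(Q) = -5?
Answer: -1008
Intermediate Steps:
P(X) = 2*X*(-5 + X) (P(X) = (X + X)*(X - 5) = (2*X)*(-5 + X) = 2*X*(-5 + X))
(Z(-2)*P(T))*(-18 - 1*(-9)) = ((-2)²*(2*(-2)*(-5 - 2)))*(-18 - 1*(-9)) = (4*(2*(-2)*(-7)))*(-18 + 9) = (4*28)*(-9) = 112*(-9) = -1008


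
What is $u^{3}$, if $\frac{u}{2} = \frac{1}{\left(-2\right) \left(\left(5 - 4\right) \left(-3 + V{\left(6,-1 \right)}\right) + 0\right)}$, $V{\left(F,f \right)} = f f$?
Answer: $\frac{1}{8} \approx 0.125$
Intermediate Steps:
$V{\left(F,f \right)} = f^{2}$
$u = \frac{1}{2}$ ($u = \frac{2}{\left(-2\right) \left(\left(5 - 4\right) \left(-3 + \left(-1\right)^{2}\right) + 0\right)} = \frac{2}{\left(-2\right) \left(1 \left(-3 + 1\right) + 0\right)} = \frac{2}{\left(-2\right) \left(1 \left(-2\right) + 0\right)} = \frac{2}{\left(-2\right) \left(-2 + 0\right)} = \frac{2}{\left(-2\right) \left(-2\right)} = \frac{2}{4} = 2 \cdot \frac{1}{4} = \frac{1}{2} \approx 0.5$)
$u^{3} = \left(\frac{1}{2}\right)^{3} = \frac{1}{8}$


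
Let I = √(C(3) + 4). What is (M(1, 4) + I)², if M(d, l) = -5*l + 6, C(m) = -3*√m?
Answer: (14 - √(4 - 3*√3))² ≈ 194.8 - 30.623*I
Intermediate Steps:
M(d, l) = 6 - 5*l
I = √(4 - 3*√3) (I = √(-3*√3 + 4) = √(4 - 3*√3) ≈ 1.0937*I)
(M(1, 4) + I)² = ((6 - 5*4) + √(4 - 3*√3))² = ((6 - 20) + √(4 - 3*√3))² = (-14 + √(4 - 3*√3))²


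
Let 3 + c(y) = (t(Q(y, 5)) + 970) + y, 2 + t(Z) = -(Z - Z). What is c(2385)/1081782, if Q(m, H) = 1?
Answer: 25/8073 ≈ 0.0030967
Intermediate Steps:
t(Z) = -2 (t(Z) = -2 - (Z - Z) = -2 - 1*0 = -2 + 0 = -2)
c(y) = 965 + y (c(y) = -3 + ((-2 + 970) + y) = -3 + (968 + y) = 965 + y)
c(2385)/1081782 = (965 + 2385)/1081782 = 3350*(1/1081782) = 25/8073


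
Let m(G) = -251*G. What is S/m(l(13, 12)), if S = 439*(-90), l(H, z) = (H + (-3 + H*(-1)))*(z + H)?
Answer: -2634/1255 ≈ -2.0988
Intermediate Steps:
l(H, z) = -3*H - 3*z (l(H, z) = (H + (-3 - H))*(H + z) = -3*(H + z) = -3*H - 3*z)
S = -39510
S/m(l(13, 12)) = -39510*(-1/(251*(-3*13 - 3*12))) = -39510*(-1/(251*(-39 - 36))) = -39510/((-251*(-75))) = -39510/18825 = -39510*1/18825 = -2634/1255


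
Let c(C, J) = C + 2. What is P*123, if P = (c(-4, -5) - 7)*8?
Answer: -8856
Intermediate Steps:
c(C, J) = 2 + C
P = -72 (P = ((2 - 4) - 7)*8 = (-2 - 7)*8 = -9*8 = -72)
P*123 = -72*123 = -8856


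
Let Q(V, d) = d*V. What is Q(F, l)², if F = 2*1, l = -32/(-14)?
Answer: 1024/49 ≈ 20.898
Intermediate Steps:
l = 16/7 (l = -32*(-1/14) = 16/7 ≈ 2.2857)
F = 2
Q(V, d) = V*d
Q(F, l)² = (2*(16/7))² = (32/7)² = 1024/49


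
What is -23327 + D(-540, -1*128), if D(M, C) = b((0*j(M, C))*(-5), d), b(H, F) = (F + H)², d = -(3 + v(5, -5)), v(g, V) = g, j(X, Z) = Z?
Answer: -23263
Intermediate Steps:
d = -8 (d = -(3 + 5) = -1*8 = -8)
D(M, C) = 64 (D(M, C) = (-8 + (0*C)*(-5))² = (-8 + 0*(-5))² = (-8 + 0)² = (-8)² = 64)
-23327 + D(-540, -1*128) = -23327 + 64 = -23263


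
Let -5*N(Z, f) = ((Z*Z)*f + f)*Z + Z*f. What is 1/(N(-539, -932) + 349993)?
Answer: -5/145941898039 ≈ -3.4260e-11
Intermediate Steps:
N(Z, f) = -Z*f/5 - Z*(f + f*Z²)/5 (N(Z, f) = -(((Z*Z)*f + f)*Z + Z*f)/5 = -((Z²*f + f)*Z + Z*f)/5 = -((f*Z² + f)*Z + Z*f)/5 = -((f + f*Z²)*Z + Z*f)/5 = -(Z*(f + f*Z²) + Z*f)/5 = -(Z*f + Z*(f + f*Z²))/5 = -Z*f/5 - Z*(f + f*Z²)/5)
1/(N(-539, -932) + 349993) = 1/(-⅕*(-539)*(-932)*(2 + (-539)²) + 349993) = 1/(-⅕*(-539)*(-932)*(2 + 290521) + 349993) = 1/(-⅕*(-539)*(-932)*290523 + 349993) = 1/(-145943648004/5 + 349993) = 1/(-145941898039/5) = -5/145941898039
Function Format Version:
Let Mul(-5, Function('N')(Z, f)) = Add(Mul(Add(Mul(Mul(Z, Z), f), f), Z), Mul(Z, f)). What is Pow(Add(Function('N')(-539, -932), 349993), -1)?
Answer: Rational(-5, 145941898039) ≈ -3.4260e-11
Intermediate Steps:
Function('N')(Z, f) = Add(Mul(Rational(-1, 5), Z, f), Mul(Rational(-1, 5), Z, Add(f, Mul(f, Pow(Z, 2))))) (Function('N')(Z, f) = Mul(Rational(-1, 5), Add(Mul(Add(Mul(Mul(Z, Z), f), f), Z), Mul(Z, f))) = Mul(Rational(-1, 5), Add(Mul(Add(Mul(Pow(Z, 2), f), f), Z), Mul(Z, f))) = Mul(Rational(-1, 5), Add(Mul(Add(Mul(f, Pow(Z, 2)), f), Z), Mul(Z, f))) = Mul(Rational(-1, 5), Add(Mul(Add(f, Mul(f, Pow(Z, 2))), Z), Mul(Z, f))) = Mul(Rational(-1, 5), Add(Mul(Z, Add(f, Mul(f, Pow(Z, 2)))), Mul(Z, f))) = Mul(Rational(-1, 5), Add(Mul(Z, f), Mul(Z, Add(f, Mul(f, Pow(Z, 2)))))) = Add(Mul(Rational(-1, 5), Z, f), Mul(Rational(-1, 5), Z, Add(f, Mul(f, Pow(Z, 2))))))
Pow(Add(Function('N')(-539, -932), 349993), -1) = Pow(Add(Mul(Rational(-1, 5), -539, -932, Add(2, Pow(-539, 2))), 349993), -1) = Pow(Add(Mul(Rational(-1, 5), -539, -932, Add(2, 290521)), 349993), -1) = Pow(Add(Mul(Rational(-1, 5), -539, -932, 290523), 349993), -1) = Pow(Add(Rational(-145943648004, 5), 349993), -1) = Pow(Rational(-145941898039, 5), -1) = Rational(-5, 145941898039)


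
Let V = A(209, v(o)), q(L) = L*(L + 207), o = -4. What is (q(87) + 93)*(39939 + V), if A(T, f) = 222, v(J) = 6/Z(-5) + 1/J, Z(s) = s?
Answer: 1030973031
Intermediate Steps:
v(J) = -6/5 + 1/J (v(J) = 6/(-5) + 1/J = 6*(-⅕) + 1/J = -6/5 + 1/J)
q(L) = L*(207 + L)
V = 222
(q(87) + 93)*(39939 + V) = (87*(207 + 87) + 93)*(39939 + 222) = (87*294 + 93)*40161 = (25578 + 93)*40161 = 25671*40161 = 1030973031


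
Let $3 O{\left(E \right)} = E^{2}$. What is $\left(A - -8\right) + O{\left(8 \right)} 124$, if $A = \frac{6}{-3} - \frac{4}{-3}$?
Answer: $\frac{7958}{3} \approx 2652.7$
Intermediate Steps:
$A = - \frac{2}{3}$ ($A = 6 \left(- \frac{1}{3}\right) - - \frac{4}{3} = -2 + \frac{4}{3} = - \frac{2}{3} \approx -0.66667$)
$O{\left(E \right)} = \frac{E^{2}}{3}$
$\left(A - -8\right) + O{\left(8 \right)} 124 = \left(- \frac{2}{3} - -8\right) + \frac{8^{2}}{3} \cdot 124 = \left(- \frac{2}{3} + 8\right) + \frac{1}{3} \cdot 64 \cdot 124 = \frac{22}{3} + \frac{64}{3} \cdot 124 = \frac{22}{3} + \frac{7936}{3} = \frac{7958}{3}$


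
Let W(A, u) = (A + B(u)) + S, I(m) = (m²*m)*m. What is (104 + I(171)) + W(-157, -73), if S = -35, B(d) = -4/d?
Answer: 62417627493/73 ≈ 8.5504e+8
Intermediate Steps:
I(m) = m⁴ (I(m) = m³*m = m⁴)
W(A, u) = -35 + A - 4/u (W(A, u) = (A - 4/u) - 35 = -35 + A - 4/u)
(104 + I(171)) + W(-157, -73) = (104 + 171⁴) + (-35 - 157 - 4/(-73)) = (104 + 855036081) + (-35 - 157 - 4*(-1/73)) = 855036185 + (-35 - 157 + 4/73) = 855036185 - 14012/73 = 62417627493/73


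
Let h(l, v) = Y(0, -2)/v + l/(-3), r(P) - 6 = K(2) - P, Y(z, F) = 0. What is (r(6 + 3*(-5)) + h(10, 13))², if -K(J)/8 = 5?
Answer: 7225/9 ≈ 802.78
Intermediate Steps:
K(J) = -40 (K(J) = -8*5 = -40)
r(P) = -34 - P (r(P) = 6 + (-40 - P) = -34 - P)
h(l, v) = -l/3 (h(l, v) = 0/v + l/(-3) = 0 + l*(-⅓) = 0 - l/3 = -l/3)
(r(6 + 3*(-5)) + h(10, 13))² = ((-34 - (6 + 3*(-5))) - ⅓*10)² = ((-34 - (6 - 15)) - 10/3)² = ((-34 - 1*(-9)) - 10/3)² = ((-34 + 9) - 10/3)² = (-25 - 10/3)² = (-85/3)² = 7225/9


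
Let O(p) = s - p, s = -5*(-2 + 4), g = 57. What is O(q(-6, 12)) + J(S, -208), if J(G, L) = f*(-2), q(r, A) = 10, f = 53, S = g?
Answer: -126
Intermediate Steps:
S = 57
s = -10 (s = -5*2 = -10)
J(G, L) = -106 (J(G, L) = 53*(-2) = -106)
O(p) = -10 - p
O(q(-6, 12)) + J(S, -208) = (-10 - 1*10) - 106 = (-10 - 10) - 106 = -20 - 106 = -126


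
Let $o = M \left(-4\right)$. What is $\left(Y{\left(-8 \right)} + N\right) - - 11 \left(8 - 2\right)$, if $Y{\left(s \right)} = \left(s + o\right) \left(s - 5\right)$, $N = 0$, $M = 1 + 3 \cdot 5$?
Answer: $1002$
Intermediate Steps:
$M = 16$ ($M = 1 + 15 = 16$)
$o = -64$ ($o = 16 \left(-4\right) = -64$)
$Y{\left(s \right)} = \left(-64 + s\right) \left(-5 + s\right)$ ($Y{\left(s \right)} = \left(s - 64\right) \left(s - 5\right) = \left(-64 + s\right) \left(-5 + s\right)$)
$\left(Y{\left(-8 \right)} + N\right) - - 11 \left(8 - 2\right) = \left(\left(320 + \left(-8\right)^{2} - -552\right) + 0\right) - - 11 \left(8 - 2\right) = \left(\left(320 + 64 + 552\right) + 0\right) - \left(-11\right) 6 = \left(936 + 0\right) - -66 = 936 + 66 = 1002$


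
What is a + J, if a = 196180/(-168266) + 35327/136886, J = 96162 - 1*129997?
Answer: -22922095620587/677448814 ≈ -33836.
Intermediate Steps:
J = -33835 (J = 96162 - 129997 = -33835)
a = -614998897/677448814 (a = 196180*(-1/168266) + 35327*(1/136886) = -5770/4949 + 35327/136886 = -614998897/677448814 ≈ -0.90782)
a + J = -614998897/677448814 - 33835 = -22922095620587/677448814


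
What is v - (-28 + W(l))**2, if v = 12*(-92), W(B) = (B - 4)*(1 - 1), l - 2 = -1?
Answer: -1888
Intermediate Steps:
l = 1 (l = 2 - 1 = 1)
W(B) = 0 (W(B) = (-4 + B)*0 = 0)
v = -1104
v - (-28 + W(l))**2 = -1104 - (-28 + 0)**2 = -1104 - 1*(-28)**2 = -1104 - 1*784 = -1104 - 784 = -1888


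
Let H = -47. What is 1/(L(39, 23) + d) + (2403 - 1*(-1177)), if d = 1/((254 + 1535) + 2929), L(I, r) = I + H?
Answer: 135115222/37743 ≈ 3579.9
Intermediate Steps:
L(I, r) = -47 + I (L(I, r) = I - 47 = -47 + I)
d = 1/4718 (d = 1/(1789 + 2929) = 1/4718 ≈ 0.00021195)
1/(L(39, 23) + d) + (2403 - 1*(-1177)) = 1/((-47 + 39) + 1/4718) + (2403 - 1*(-1177)) = 1/(-8 + 1/4718) + (2403 + 1177) = 1/(-37743/4718) + 3580 = -4718/37743 + 3580 = 135115222/37743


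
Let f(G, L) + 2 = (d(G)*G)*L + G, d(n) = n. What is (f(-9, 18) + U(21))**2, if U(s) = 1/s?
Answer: 923430544/441 ≈ 2.0939e+6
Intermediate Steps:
f(G, L) = -2 + G + L*G**2 (f(G, L) = -2 + ((G*G)*L + G) = -2 + (G**2*L + G) = -2 + (L*G**2 + G) = -2 + (G + L*G**2) = -2 + G + L*G**2)
(f(-9, 18) + U(21))**2 = ((-2 - 9 + 18*(-9)**2) + 1/21)**2 = ((-2 - 9 + 18*81) + 1/21)**2 = ((-2 - 9 + 1458) + 1/21)**2 = (1447 + 1/21)**2 = (30388/21)**2 = 923430544/441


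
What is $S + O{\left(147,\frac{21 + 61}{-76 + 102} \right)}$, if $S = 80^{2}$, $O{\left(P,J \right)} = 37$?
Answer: $6437$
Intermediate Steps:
$S = 6400$
$S + O{\left(147,\frac{21 + 61}{-76 + 102} \right)} = 6400 + 37 = 6437$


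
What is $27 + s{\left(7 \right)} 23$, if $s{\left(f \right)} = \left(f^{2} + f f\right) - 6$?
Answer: $2143$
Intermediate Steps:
$s{\left(f \right)} = -6 + 2 f^{2}$ ($s{\left(f \right)} = \left(f^{2} + f^{2}\right) - 6 = 2 f^{2} - 6 = -6 + 2 f^{2}$)
$27 + s{\left(7 \right)} 23 = 27 + \left(-6 + 2 \cdot 7^{2}\right) 23 = 27 + \left(-6 + 2 \cdot 49\right) 23 = 27 + \left(-6 + 98\right) 23 = 27 + 92 \cdot 23 = 27 + 2116 = 2143$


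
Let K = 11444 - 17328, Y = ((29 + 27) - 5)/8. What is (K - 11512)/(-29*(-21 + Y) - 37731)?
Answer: 139168/298455 ≈ 0.46629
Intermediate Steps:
Y = 51/8 (Y = (56 - 5)*(⅛) = 51*(⅛) = 51/8 ≈ 6.3750)
K = -5884
(K - 11512)/(-29*(-21 + Y) - 37731) = (-5884 - 11512)/(-29*(-21 + 51/8) - 37731) = -17396/(-29*(-117/8) - 37731) = -17396/(3393/8 - 37731) = -17396/(-298455/8) = -17396*(-8/298455) = 139168/298455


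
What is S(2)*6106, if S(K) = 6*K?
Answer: 73272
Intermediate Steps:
S(2)*6106 = (6*2)*6106 = 12*6106 = 73272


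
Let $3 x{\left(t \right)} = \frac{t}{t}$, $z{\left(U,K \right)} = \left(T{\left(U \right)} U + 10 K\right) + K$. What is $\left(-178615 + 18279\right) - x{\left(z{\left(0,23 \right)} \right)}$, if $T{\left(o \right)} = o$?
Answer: $- \frac{481009}{3} \approx -1.6034 \cdot 10^{5}$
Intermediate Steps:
$z{\left(U,K \right)} = U^{2} + 11 K$ ($z{\left(U,K \right)} = \left(U U + 10 K\right) + K = \left(U^{2} + 10 K\right) + K = U^{2} + 11 K$)
$x{\left(t \right)} = \frac{1}{3}$ ($x{\left(t \right)} = \frac{t \frac{1}{t}}{3} = \frac{1}{3} \cdot 1 = \frac{1}{3}$)
$\left(-178615 + 18279\right) - x{\left(z{\left(0,23 \right)} \right)} = \left(-178615 + 18279\right) - \frac{1}{3} = -160336 - \frac{1}{3} = - \frac{481009}{3}$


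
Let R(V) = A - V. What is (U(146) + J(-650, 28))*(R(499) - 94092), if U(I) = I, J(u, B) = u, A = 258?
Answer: 47543832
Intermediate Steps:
R(V) = 258 - V
(U(146) + J(-650, 28))*(R(499) - 94092) = (146 - 650)*((258 - 1*499) - 94092) = -504*((258 - 499) - 94092) = -504*(-241 - 94092) = -504*(-94333) = 47543832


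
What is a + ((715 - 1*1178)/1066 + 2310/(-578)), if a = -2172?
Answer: -670501765/308074 ≈ -2176.4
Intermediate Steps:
a + ((715 - 1*1178)/1066 + 2310/(-578)) = -2172 + ((715 - 1*1178)/1066 + 2310/(-578)) = -2172 + ((715 - 1178)*(1/1066) + 2310*(-1/578)) = -2172 + (-463*1/1066 - 1155/289) = -2172 + (-463/1066 - 1155/289) = -2172 - 1365037/308074 = -670501765/308074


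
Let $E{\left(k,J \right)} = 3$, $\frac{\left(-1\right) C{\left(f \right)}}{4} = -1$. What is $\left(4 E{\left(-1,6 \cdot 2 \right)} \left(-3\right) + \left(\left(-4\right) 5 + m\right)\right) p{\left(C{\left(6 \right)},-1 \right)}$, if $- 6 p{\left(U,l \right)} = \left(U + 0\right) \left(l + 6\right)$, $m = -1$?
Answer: $190$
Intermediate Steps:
$C{\left(f \right)} = 4$ ($C{\left(f \right)} = \left(-4\right) \left(-1\right) = 4$)
$p{\left(U,l \right)} = - \frac{U \left(6 + l\right)}{6}$ ($p{\left(U,l \right)} = - \frac{\left(U + 0\right) \left(l + 6\right)}{6} = - \frac{U \left(6 + l\right)}{6}$)
$\left(4 E{\left(-1,6 \cdot 2 \right)} \left(-3\right) + \left(\left(-4\right) 5 + m\right)\right) p{\left(C{\left(6 \right)},-1 \right)} = \left(4 \cdot 3 \left(-3\right) - 21\right) \left(\left(- \frac{1}{6}\right) 4 \left(6 - 1\right)\right) = \left(12 \left(-3\right) - 21\right) \left(\left(- \frac{1}{6}\right) 4 \cdot 5\right) = \left(-36 - 21\right) \left(- \frac{10}{3}\right) = \left(-57\right) \left(- \frac{10}{3}\right) = 190$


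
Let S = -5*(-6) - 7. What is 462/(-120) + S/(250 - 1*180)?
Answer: -493/140 ≈ -3.5214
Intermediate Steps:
S = 23 (S = 30 - 7 = 23)
462/(-120) + S/(250 - 1*180) = 462/(-120) + 23/(250 - 1*180) = 462*(-1/120) + 23/(250 - 180) = -77/20 + 23/70 = -493/140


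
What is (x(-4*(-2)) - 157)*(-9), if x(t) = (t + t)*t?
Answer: 261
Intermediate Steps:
x(t) = 2*t² (x(t) = (2*t)*t = 2*t²)
(x(-4*(-2)) - 157)*(-9) = (2*(-4*(-2))² - 157)*(-9) = (2*8² - 157)*(-9) = (2*64 - 157)*(-9) = (128 - 157)*(-9) = -29*(-9) = 261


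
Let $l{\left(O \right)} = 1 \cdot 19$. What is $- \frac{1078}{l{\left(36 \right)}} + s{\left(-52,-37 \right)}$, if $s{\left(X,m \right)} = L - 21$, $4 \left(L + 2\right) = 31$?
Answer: $- \frac{5471}{76} \approx -71.987$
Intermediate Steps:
$L = \frac{23}{4}$ ($L = -2 + \frac{1}{4} \cdot 31 = -2 + \frac{31}{4} = \frac{23}{4} \approx 5.75$)
$l{\left(O \right)} = 19$
$s{\left(X,m \right)} = - \frac{61}{4}$ ($s{\left(X,m \right)} = \frac{23}{4} - 21 = - \frac{61}{4}$)
$- \frac{1078}{l{\left(36 \right)}} + s{\left(-52,-37 \right)} = - \frac{1078}{19} - \frac{61}{4} = - \frac{5471}{76}$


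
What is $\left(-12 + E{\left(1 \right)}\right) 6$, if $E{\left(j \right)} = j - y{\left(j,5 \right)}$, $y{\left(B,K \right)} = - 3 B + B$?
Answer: $-54$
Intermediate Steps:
$y{\left(B,K \right)} = - 2 B$
$E{\left(j \right)} = 3 j$ ($E{\left(j \right)} = j - - 2 j = j + 2 j = 3 j$)
$\left(-12 + E{\left(1 \right)}\right) 6 = \left(-12 + 3 \cdot 1\right) 6 = \left(-12 + 3\right) 6 = \left(-9\right) 6 = -54$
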